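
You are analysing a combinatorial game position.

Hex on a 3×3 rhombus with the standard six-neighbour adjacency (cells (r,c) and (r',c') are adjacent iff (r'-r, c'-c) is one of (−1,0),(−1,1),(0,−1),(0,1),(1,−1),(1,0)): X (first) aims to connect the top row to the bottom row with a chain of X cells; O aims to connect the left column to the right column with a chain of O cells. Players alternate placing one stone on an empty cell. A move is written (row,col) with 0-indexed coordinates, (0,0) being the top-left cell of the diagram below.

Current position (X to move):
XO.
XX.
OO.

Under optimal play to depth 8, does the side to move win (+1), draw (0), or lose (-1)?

p1 X@[XO./XX./OO.]: (0,2)[XOX/XX./OO.]-1* (1,2)[XO./XXX/OO.]-1 (2,2)[XO./XX./OOX]-1
p2 O@[XOX/XX./OO.]: (1,2)[XOX/XXO/OO.]+1* (2,2)[XOX/XX./OOO]+1
p3 X@[XOX/XXO/OO.] terminal -1; root [XO./XX./OO.] d8

value(XO./XX./OO., X) = -1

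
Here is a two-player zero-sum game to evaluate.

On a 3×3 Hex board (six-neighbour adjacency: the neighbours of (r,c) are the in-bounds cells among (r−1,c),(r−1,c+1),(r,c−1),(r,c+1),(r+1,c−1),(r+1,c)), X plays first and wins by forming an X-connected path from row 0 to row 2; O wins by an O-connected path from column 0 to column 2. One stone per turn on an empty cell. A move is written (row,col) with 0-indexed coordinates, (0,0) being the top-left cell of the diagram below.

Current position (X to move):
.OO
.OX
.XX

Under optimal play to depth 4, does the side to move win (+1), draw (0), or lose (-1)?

value(.OO/.OX/.XX, X) = -1

[.OO/.OX/.XX] X move#1: (0,0):-1/XOO/.OX/.XX*, (1,0):-1/.OO/XOX/.XX, (2,0):-1/.OO/.OX/XXX
[XOO/.OX/.XX] O move#2: (1,0):+1/XOO/OOX/.XX*, (2,0):+1/XOO/.OX/OXX
[XOO/OOX/.XX] end (terminal -1, X#3); searched .OO/.OX/.XX to 4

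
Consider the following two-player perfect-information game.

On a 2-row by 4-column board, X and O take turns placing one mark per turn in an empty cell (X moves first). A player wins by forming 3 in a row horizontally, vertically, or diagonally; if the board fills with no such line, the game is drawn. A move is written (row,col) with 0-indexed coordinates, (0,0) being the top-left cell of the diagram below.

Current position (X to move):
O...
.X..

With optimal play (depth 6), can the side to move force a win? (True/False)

X winning at [O.../.X..]: True

ply 1, X at O.../.X.. | (0,1)=+0→OX../.X..; (0,2)=+0→O.X./.X..; (0,3)=+0→O..X/.X..; (1,0)=+0→O.../XX..; (1,2)=+1→O.../.XX.*; (1,3)=+0→O.../.X.X
ply 2, O at O.../.XX. | (0,1)=-1→OO../.XX.*; (0,2)=-1→O.O./.XX.; (0,3)=-1→O..O/.XX.; (1,0)=-1→O.../OXX.; (1,3)=-1→O.../.XXO
ply 3, X at OO../.XX. | (0,2)=+1→OOX./.XX.*; (0,3)=-1→OO.X/.XX.; (1,0)=+1→OO../XXX.; (1,3)=+1→OO../.XXX
ply 4, O at OOX./.XX. | (0,3)=-1→OOXO/.XX.*; (1,0)=-1→OOX./OXX.; (1,3)=-1→OOX./.XXO
ply 5, X at OOXO/.XX. | (1,0)=+1→OOXO/XXX.*; (1,3)=+1→OOXO/.XXX
ply 6: OOXO/XXX. is terminal -1 (O); from O.../.X.. depth 6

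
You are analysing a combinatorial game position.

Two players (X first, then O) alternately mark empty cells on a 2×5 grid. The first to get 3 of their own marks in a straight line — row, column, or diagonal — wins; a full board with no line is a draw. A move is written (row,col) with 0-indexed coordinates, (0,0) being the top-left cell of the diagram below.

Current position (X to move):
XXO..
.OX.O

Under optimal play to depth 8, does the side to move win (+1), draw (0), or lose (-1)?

ply 1, X at XXO../.OX.O | (0,3)=+0→XXOX./.OX.O*; (0,4)=+0→XXO.X/.OX.O; (1,0)=+0→XXO../XOX.O; (1,3)=+0→XXO../.OXXO
ply 2, O at XXOX./.OX.O | (0,4)=+0→XXOXO/.OX.O*; (1,0)=+0→XXOX./OOX.O; (1,3)=+0→XXOX./.OXOO
ply 3, X at XXOXO/.OX.O | (1,0)=+0→XXOXO/XOX.O*; (1,3)=+0→XXOXO/.OXXO
ply 4, O at XXOXO/XOX.O | (1,3)=+0→XXOXO/XOXOO*
ply 5: XXOXO/XOXOO is terminal +0 (X); from XXO../.OX.O depth 8

value(XXO../.OX.O, X) = 0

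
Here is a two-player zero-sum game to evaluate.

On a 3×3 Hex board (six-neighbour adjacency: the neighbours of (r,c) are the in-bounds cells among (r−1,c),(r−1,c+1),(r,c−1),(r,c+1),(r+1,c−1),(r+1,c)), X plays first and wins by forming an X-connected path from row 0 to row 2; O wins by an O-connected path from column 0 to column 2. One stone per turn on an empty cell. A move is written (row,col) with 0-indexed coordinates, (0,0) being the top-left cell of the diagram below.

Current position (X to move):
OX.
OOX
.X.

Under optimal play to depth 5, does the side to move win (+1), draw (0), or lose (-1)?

value(OX./OOX/.X., X) = +1

[OX./OOX/.X.] X move#1: (0,2):+1/OXX/OOX/.X.*, (2,0):-1/OX./OOX/XX., (2,2):-1/OX./OOX/.XX
[OXX/OOX/.X.] end (terminal -1, O#2); searched OX./OOX/.X. to 5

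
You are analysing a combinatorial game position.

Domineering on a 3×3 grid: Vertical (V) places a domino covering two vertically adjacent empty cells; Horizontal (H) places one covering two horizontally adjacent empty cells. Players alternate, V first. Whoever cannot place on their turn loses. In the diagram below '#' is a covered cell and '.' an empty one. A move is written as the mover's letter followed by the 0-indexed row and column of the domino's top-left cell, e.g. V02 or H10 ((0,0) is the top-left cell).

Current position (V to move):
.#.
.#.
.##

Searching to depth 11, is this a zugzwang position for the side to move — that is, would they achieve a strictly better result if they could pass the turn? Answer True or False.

zugzwang(.#./.#./.##, V) = False

ply 1, V at .#./.#./.## | V00=+1→##./##./.##*; V02=+1→.##/.##/.##; V10=+1→.#./##./###
ply 2: ##./##./.## is terminal -1 (H); from .#./.#./.## depth 11
pass branch (H moves first from the same position):
  | ply 1: .#./.#./.## is terminal -1 (H); from .#./.#./.## depth 11
V moving scores +1; V passing scores +1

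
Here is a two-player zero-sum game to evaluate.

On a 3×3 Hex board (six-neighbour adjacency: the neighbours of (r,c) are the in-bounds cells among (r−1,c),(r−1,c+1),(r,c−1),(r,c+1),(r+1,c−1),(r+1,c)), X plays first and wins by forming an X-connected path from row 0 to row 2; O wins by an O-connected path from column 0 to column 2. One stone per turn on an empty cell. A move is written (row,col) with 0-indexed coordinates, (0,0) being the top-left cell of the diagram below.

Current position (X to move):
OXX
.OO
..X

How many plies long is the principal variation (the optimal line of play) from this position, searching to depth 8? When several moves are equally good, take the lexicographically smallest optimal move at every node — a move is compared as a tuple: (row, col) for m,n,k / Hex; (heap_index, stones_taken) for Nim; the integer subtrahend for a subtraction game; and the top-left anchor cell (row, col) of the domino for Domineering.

PV length from [OXX/.OO/..X]: 2 plies

p1 X@[OXX/.OO/..X]: (1,0)[OXX/XOO/..X]-1* (2,0)[OXX/.OO/X.X]-1 (2,1)[OXX/.OO/.XX]-1
p2 O@[OXX/XOO/..X]: (2,0)[OXX/XOO/O.X]+1* (2,1)[OXX/XOO/.OX]-1
p3 X@[OXX/XOO/O.X] terminal -1; root [OXX/.OO/..X] d8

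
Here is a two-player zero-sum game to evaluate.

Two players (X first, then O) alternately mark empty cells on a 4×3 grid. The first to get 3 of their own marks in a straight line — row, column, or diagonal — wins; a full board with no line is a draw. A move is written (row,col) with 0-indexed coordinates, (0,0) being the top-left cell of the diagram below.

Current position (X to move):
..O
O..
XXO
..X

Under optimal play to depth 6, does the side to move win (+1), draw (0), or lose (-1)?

value(..O/O../XXO/..X, X) = +1

p1 X@[..O/O../XXO/..X]: (0,0)[X.O/O../XXO/..X]-1 (0,1)[.XO/O../XXO/..X]-1 (1,1)[..O/OX./XXO/..X]-1 (1,2)[..O/O.X/XXO/..X]+1* (3,0)[..O/O../XXO/X.X]-1 (3,1)[..O/O../XXO/.XX]-1
p2 O@[..O/O.X/XXO/..X]: (0,0)[O.O/O.X/XXO/..X]-1* (0,1)[.OO/O.X/XXO/..X]-1 (1,1)[..O/OOX/XXO/..X]-1 (3,0)[..O/O.X/XXO/O.X]-1 (3,1)[..O/O.X/XXO/.OX]-1
p3 X@[O.O/O.X/XXO/..X]: (0,1)[OXO/O.X/XXO/..X]-1 (1,1)[O.O/OXX/XXO/..X]-1 (3,0)[O.O/O.X/XXO/X.X]+1* (3,1)[O.O/O.X/XXO/.XX]-1
p4 O@[O.O/O.X/XXO/X.X] terminal -1; root [..O/O../XXO/..X] d6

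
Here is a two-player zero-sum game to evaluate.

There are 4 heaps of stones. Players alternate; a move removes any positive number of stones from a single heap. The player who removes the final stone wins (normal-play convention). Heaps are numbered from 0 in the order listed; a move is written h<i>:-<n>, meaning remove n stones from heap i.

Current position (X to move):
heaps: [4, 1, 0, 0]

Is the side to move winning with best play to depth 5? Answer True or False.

p1 X@[(4,1,0,0)]: h0:-1[(3,1,0,0)]-1 h0:-2[(2,1,0,0)]-1 h0:-3[(1,1,0,0)]+1* h0:-4[(0,1,0,0)]-1 h1:-1[(4,0,0,0)]-1
p2 O@[(1,1,0,0)]: h0:-1[(0,1,0,0)]-1* h1:-1[(1,0,0,0)]-1
p3 X@[(0,1,0,0)]: h1:-1[(0,0,0,0)]+1*
p4 O@[(0,0,0,0)] terminal -1; root [(4,1,0,0)] d5

X winning at [(4,1,0,0)]: True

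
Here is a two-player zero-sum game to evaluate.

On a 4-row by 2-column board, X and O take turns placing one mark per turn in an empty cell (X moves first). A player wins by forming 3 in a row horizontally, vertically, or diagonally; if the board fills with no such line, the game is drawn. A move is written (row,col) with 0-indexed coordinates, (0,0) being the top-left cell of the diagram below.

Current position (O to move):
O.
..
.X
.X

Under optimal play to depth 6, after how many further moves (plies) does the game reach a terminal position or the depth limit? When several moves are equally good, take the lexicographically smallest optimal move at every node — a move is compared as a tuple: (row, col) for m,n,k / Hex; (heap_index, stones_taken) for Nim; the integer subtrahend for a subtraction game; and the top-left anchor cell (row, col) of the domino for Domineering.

[O./../.X/.X] O move#1: (0,1):-1/OO/../.X/.X, (1,0):-1/O./O./.X/.X, (1,1):+0/O./.O/.X/.X*, (2,0):-1/O./../OX/.X, (3,0):-1/O./../.X/OX
[O./.O/.X/.X] X move#2: (0,1):+0/OX/.O/.X/.X*, (1,0):+0/O./XO/.X/.X, (2,0):+0/O./.O/XX/.X, (3,0):+0/O./.O/.X/XX
[OX/.O/.X/.X] O move#3: (1,0):+0/OX/OO/.X/.X*, (2,0):+0/OX/.O/OX/.X, (3,0):+0/OX/.O/.X/OX
[OX/OO/.X/.X] X move#4: (2,0):+0/OX/OO/XX/.X*, (3,0):-1/OX/OO/.X/XX
[OX/OO/XX/.X] O move#5: (3,0):+0/OX/OO/XX/OX*
[OX/OO/XX/OX] end (terminal +0, X#6); searched O./../.X/.X to 6

PV length from [O./../.X/.X]: 5 plies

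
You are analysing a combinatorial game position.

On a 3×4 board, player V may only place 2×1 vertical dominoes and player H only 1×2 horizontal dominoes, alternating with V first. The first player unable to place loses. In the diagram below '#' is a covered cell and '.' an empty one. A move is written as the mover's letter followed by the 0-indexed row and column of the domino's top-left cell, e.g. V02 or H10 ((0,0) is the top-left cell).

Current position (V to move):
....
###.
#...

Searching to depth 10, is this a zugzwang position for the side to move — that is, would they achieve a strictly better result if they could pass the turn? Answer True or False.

[..../###./#...] V move#1: V03:-1/...#/####/#...*, V13:-1/..../####/#..#
[...#/####/#...] H move#2: H00:+1/##.#/####/#...*, H01:+1/.###/####/#..., H21:+1/...#/####/###., H22:+1/...#/####/#.##
[##.#/####/#...] end (terminal -1, V#3); searched ..../###./#... to 10
suppose V passes — search the same position with H to move:
pass> [..../###./#...] H move#1: H00:+1/##../###./#...*, H01:+1/.##./###./#..., H02:+1/..##/###./#..., H21:+1/..../###./###., H22:+1/..../###./#.##
pass> [##../###./#...] V move#2: V03:-1/##.#/####/#...*, V13:-1/##../####/#..#
pass> [##.#/####/#...] H move#3: H21:+1/##.#/####/###.*, H22:+1/##.#/####/#.##
pass> [##.#/####/###.] end (terminal -1, V#4); searched ..../###./#... to 10
for V: play -1, pass -1

zugzwang(..../###./#..., V) = False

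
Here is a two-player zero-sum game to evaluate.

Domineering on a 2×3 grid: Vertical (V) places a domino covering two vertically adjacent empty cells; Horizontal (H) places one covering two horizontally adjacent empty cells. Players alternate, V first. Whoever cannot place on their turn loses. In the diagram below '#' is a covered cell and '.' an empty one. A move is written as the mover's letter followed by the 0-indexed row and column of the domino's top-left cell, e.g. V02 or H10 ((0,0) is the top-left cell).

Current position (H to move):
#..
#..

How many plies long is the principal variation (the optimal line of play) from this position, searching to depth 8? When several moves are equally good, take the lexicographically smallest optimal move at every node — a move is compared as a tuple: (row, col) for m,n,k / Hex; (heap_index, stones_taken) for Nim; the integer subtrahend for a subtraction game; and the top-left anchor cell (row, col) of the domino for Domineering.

PV length from [#../#..]: 1 ply

[#../#..] H move#1: H01:+1/###/#..*, H11:+1/#../###
[###/#..] end (terminal -1, V#2); searched #../#.. to 8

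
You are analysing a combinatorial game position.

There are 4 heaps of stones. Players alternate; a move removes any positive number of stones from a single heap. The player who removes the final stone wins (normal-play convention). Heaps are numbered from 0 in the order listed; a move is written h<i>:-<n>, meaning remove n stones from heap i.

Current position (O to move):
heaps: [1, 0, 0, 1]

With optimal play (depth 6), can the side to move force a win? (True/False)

O winning at [(1,0,0,1)]: False

[(1,0,0,1)] O move#1: h0:-1:-1/(0,0,0,1)*, h3:-1:-1/(1,0,0,0)
[(0,0,0,1)] X move#2: h3:-1:+1/(0,0,0,0)*
[(0,0,0,0)] end (terminal -1, O#3); searched (1,0,0,1) to 6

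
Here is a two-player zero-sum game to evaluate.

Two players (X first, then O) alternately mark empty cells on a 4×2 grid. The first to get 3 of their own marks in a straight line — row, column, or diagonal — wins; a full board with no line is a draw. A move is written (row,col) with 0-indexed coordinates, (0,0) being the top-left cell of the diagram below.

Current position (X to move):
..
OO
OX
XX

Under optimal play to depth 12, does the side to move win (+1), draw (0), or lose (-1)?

value(../OO/OX/XX, X) = 0

ply 1, X at ../OO/OX/XX | (0,0)=+0→X./OO/OX/XX*; (0,1)=-1→.X/OO/OX/XX
ply 2, O at X./OO/OX/XX | (0,1)=+0→XO/OO/OX/XX*
ply 3: XO/OO/OX/XX is terminal +0 (X); from ../OO/OX/XX depth 12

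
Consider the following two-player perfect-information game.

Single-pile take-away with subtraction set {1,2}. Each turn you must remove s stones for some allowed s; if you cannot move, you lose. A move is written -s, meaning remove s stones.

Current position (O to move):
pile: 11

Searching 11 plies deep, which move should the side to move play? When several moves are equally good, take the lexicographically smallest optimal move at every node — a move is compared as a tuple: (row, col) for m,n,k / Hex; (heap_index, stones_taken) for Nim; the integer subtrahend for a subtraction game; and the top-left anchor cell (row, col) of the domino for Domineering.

O's best at [11]: -2

[11] O move#1: -1:-1/10, -2:+1/9*
[9] X move#2: -1:-1/8*, -2:-1/7
[8] O move#3: -1:-1/7, -2:+1/6*
[6] X move#4: -1:-1/5*, -2:-1/4
[5] O move#5: -1:-1/4, -2:+1/3*
[3] X move#6: -1:-1/2*, -2:-1/1
[2] O move#7: -1:-1/1, -2:+1/0*
[0] end (terminal -1, X#8); searched 11 to 11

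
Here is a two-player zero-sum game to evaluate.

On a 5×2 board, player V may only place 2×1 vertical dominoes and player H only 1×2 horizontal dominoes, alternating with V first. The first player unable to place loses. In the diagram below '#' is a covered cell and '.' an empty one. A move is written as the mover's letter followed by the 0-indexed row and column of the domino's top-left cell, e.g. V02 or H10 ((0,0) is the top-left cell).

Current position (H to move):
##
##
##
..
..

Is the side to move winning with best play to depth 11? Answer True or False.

H winning at [##/##/##/../..]: True

p1 H@[##/##/##/../..]: H30[##/##/##/##/..]+1* H40[##/##/##/../##]+1
p2 V@[##/##/##/##/..] terminal -1; root [##/##/##/../..] d11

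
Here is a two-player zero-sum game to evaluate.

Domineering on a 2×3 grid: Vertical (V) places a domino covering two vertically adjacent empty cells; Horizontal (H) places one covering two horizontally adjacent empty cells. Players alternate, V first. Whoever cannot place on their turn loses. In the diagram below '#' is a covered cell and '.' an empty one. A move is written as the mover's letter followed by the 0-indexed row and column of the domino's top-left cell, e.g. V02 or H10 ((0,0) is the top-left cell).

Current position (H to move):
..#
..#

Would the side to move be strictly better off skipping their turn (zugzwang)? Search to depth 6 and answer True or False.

zugzwang(..#/..#, H) = False

p1 H@[..#/..#]: H00[###/..#]+1* H10[..#/###]+1
p2 V@[###/..#] terminal -1; root [..#/..#] d6
suppose H passes — search the same position with V to move:
pass> p1 V@[..#/..#]: V00[#.#/#.#]+1* V01[.##/.##]+1
pass> p2 H@[#.#/#.#] terminal -1; root [..#/..#] d6
for H: play +1, pass -1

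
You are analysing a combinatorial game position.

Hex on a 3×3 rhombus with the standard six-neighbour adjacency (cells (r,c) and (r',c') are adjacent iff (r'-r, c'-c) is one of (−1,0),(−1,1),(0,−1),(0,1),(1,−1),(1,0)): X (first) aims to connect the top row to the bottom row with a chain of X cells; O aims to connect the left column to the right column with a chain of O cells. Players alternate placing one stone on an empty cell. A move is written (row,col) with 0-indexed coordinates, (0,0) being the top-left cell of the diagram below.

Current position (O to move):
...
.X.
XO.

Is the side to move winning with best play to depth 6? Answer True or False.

O winning at [.../.X./XO.]: False

[.../.X./XO.] O move#1: (0,0):-1/O../.X./XO.*, (0,1):-1/.O./.X./XO., (0,2):-1/..O/.X./XO., (1,0):-1/.../OX./XO., (1,2):-1/.../.XO/XO., (2,2):-1/.../.X./XOO
[O../.X./XO.] X move#2: (0,1):+1/OX./.X./XO.*, (0,2):+1/O.X/.X./XO., (1,0):+1/O../XX./XO., (1,2):+1/O../.XX/XO., (2,2):+1/O../.X./XOX
[OX./.X./XO.] end (terminal -1, O#3); searched .../.X./XO. to 6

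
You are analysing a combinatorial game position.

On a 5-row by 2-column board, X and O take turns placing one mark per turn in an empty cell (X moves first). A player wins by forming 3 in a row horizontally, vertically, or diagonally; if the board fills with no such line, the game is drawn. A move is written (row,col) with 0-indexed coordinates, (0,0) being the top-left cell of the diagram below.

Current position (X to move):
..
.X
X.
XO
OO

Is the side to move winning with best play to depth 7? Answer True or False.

p1 X@[../.X/X./XO/OO]: (0,0)[X./.X/X./XO/OO]-1 (0,1)[.X/.X/X./XO/OO]-1 (1,0)[../XX/X./XO/OO]+1* (2,1)[../.X/XX/XO/OO]+1
p2 O@[../XX/X./XO/OO] terminal -1; root [../.X/X./XO/OO] d7

X winning at [../.X/X./XO/OO]: True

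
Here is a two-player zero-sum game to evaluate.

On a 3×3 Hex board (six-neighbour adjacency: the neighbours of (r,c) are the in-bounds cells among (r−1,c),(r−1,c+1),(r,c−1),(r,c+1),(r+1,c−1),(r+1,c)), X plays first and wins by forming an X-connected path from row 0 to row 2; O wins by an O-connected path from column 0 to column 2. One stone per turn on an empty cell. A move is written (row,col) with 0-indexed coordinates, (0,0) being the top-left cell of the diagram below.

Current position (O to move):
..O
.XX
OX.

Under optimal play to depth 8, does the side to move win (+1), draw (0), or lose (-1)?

[..O/.XX/OX.] O move#1: (0,0):-1/O.O/.XX/OX., (0,1):+1/.OO/.XX/OX.*, (1,0):-1/..O/OXX/OX., (2,2):-1/..O/.XX/OXO
[.OO/.XX/OX.] X move#2: (0,0):-1/XOO/.XX/OX.*, (1,0):-1/.OO/XXX/OX., (2,2):-1/.OO/.XX/OXX
[XOO/.XX/OX.] O move#3: (1,0):+1/XOO/OXX/OX.*, (2,2):-1/XOO/.XX/OXO
[XOO/OXX/OX.] end (terminal -1, X#4); searched ..O/.XX/OX. to 8

value(..O/.XX/OX., O) = +1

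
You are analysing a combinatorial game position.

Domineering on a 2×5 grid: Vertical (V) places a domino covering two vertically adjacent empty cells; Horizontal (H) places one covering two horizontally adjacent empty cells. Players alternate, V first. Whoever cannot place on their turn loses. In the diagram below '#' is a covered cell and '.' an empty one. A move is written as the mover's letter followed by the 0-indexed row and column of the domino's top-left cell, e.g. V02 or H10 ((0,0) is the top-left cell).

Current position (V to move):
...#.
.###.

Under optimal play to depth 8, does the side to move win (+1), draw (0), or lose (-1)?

p1 V@[...#./.###.]: V00[#..#./####.]+1* V04[...##/.####]-1
p2 H@[#..#./####.]: H01[####./####.]-1*
p3 V@[####./####.]: V04[#####/#####]+1*
p4 H@[#####/#####] terminal -1; root [...#./.###.] d8

value(...#./.###., V) = +1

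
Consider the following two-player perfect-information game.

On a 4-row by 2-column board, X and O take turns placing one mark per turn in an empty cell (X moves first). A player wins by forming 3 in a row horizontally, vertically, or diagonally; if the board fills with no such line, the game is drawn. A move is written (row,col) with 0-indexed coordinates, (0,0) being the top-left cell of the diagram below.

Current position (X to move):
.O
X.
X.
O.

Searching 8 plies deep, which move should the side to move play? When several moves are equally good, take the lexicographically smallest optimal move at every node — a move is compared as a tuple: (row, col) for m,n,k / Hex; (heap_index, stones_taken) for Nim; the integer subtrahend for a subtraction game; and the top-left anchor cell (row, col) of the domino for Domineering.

ply 1, X at .O/X./X./O. | (0,0)=+1→XO/X./X./O.*; (1,1)=+0→.O/XX/X./O.; (2,1)=+0→.O/X./XX/O.; (3,1)=+0→.O/X./X./OX
ply 2: XO/X./X./O. is terminal -1 (O); from .O/X./X./O. depth 8

X's best at [.O/X./X./O.]: (0,0)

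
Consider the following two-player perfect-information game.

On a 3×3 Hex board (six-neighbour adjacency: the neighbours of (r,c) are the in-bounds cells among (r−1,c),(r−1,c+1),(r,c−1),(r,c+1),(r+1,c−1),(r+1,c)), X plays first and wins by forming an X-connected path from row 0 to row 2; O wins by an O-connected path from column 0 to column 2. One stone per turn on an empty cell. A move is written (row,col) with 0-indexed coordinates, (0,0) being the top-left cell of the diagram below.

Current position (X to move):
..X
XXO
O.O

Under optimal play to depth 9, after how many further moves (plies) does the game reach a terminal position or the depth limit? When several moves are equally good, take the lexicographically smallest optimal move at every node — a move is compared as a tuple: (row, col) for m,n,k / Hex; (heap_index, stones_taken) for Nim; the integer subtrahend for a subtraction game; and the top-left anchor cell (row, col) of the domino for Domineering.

PV length from [..X/XXO/O.O]: 1 ply

ply 1, X at ..X/XXO/O.O | (0,0)=-1→X.X/XXO/O.O; (0,1)=-1→.XX/XXO/O.O; (2,1)=+1→..X/XXO/OXO*
ply 2: ..X/XXO/OXO is terminal -1 (O); from ..X/XXO/O.O depth 9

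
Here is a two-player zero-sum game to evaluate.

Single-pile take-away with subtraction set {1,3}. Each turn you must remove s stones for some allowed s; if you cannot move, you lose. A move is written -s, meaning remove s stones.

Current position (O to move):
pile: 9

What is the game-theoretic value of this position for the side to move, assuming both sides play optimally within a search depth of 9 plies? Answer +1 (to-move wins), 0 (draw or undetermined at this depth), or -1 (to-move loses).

p1 O@[9]: -1[8]+1* -3[6]+1
p2 X@[8]: -1[7]-1* -3[5]-1
p3 O@[7]: -1[6]+1* -3[4]+1
p4 X@[6]: -1[5]-1* -3[3]-1
p5 O@[5]: -1[4]+1* -3[2]+1
p6 X@[4]: -1[3]-1* -3[1]-1
p7 O@[3]: -1[2]+1* -3[0]+1
p8 X@[2]: -1[1]-1*
p9 O@[1]: -1[0]+1*
p10 X@[0] terminal -1; root [9] d9

value(9, O) = +1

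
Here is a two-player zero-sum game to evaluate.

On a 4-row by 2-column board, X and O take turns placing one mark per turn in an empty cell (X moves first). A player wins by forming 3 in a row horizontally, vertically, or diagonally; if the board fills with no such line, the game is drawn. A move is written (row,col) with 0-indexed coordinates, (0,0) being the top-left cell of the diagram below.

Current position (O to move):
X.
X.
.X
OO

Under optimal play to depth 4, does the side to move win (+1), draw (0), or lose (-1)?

ply 1, O at X./X./.X/OO | (0,1)=-1→XO/X./.X/OO; (1,1)=-1→X./XO/.X/OO; (2,0)=+0→X./X./OX/OO*
ply 2, X at X./X./OX/OO | (0,1)=+0→XX/X./OX/OO*; (1,1)=+0→X./XX/OX/OO
ply 3, O at XX/X./OX/OO | (1,1)=+0→XX/XO/OX/OO*
ply 4: XX/XO/OX/OO is terminal +0 (X); from X./X./.X/OO depth 4

value(X./X./.X/OO, O) = 0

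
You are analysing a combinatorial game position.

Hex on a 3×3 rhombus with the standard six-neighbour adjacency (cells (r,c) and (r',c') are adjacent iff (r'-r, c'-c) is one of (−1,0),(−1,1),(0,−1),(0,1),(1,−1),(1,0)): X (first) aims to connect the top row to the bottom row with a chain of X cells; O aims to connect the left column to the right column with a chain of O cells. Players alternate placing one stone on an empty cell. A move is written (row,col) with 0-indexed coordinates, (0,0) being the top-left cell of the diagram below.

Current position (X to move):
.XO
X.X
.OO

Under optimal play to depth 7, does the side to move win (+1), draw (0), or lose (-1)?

p1 X@[.XO/X.X/.OO]: (0,0)[XXO/X.X/.OO]-1 (1,1)[.XO/XXX/.OO]-1 (2,0)[.XO/X.X/XOO]+1*
p2 O@[.XO/X.X/XOO] terminal -1; root [.XO/X.X/.OO] d7

value(.XO/X.X/.OO, X) = +1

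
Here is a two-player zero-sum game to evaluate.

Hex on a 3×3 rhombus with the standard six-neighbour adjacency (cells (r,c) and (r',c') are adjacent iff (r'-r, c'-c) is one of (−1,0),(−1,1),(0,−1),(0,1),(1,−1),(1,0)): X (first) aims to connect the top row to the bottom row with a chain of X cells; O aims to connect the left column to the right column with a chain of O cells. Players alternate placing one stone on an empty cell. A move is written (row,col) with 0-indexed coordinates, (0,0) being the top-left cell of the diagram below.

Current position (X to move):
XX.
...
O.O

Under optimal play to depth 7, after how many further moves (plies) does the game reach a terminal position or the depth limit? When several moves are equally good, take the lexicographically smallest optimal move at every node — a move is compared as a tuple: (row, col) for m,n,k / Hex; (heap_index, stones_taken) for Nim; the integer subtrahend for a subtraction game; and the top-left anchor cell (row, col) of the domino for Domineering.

PV length from [XX./.../O.O]: 4 plies

p1 X@[XX./.../O.O]: (0,2)[XXX/.../O.O]-1* (1,0)[XX./X../O.O]-1 (1,1)[XX./.X./O.O]-1 (1,2)[XX./..X/O.O]-1 (2,1)[XX./.../OXO]-1
p2 O@[XXX/.../O.O]: (1,0)[XXX/O../O.O]-1 (1,1)[XXX/.O./O.O]+1* (1,2)[XXX/..O/O.O]+1 (2,1)[XXX/.../OOO]+1
p3 X@[XXX/.O./O.O]: (1,0)[XXX/XO./O.O]-1* (1,2)[XXX/.OX/O.O]-1 (2,1)[XXX/.O./OXO]-1
p4 O@[XXX/XO./O.O]: (1,2)[XXX/XOO/O.O]+1* (2,1)[XXX/XO./OOO]+1
p5 X@[XXX/XOO/O.O] terminal -1; root [XX./.../O.O] d7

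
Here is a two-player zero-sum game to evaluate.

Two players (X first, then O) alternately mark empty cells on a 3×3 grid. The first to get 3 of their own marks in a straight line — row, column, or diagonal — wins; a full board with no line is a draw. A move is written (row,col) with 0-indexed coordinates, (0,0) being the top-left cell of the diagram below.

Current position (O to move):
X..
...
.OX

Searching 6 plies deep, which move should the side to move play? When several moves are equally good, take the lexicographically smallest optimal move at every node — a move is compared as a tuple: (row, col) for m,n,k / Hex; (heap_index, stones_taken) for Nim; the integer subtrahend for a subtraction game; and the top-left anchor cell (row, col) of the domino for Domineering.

O's best at [X../.../.OX]: (1,1)

[X../.../.OX] O move#1: (0,1):-1/XO./.../.OX, (0,2):-1/X.O/.../.OX, (1,0):-1/X../O../.OX, (1,1):+0/X../.O./.OX*, (1,2):-1/X../..O/.OX, (2,0):-1/X../.../OOX
[X../.O./.OX] X move#2: (0,1):+0/XX./.O./.OX*, (0,2):-1/X.X/.O./.OX, (1,0):-1/X../XO./.OX, (1,2):-1/X../.OX/.OX, (2,0):-1/X../.O./XOX
[XX./.O./.OX] O move#3: (0,2):+0/XXO/.O./.OX*, (1,0):-1/XX./OO./.OX, (1,2):-1/XX./.OO/.OX, (2,0):-1/XX./.O./OOX
[XXO/.O./.OX] X move#4: (1,0):-1/XXO/XO./.OX, (1,2):-1/XXO/.OX/.OX, (2,0):+0/XXO/.O./XOX*
[XXO/.O./XOX] O move#5: (1,0):+0/XXO/OO./XOX*, (1,2):-1/XXO/.OO/XOX
[XXO/OO./XOX] X move#6: (1,2):+0/XXO/OOX/XOX*
[XXO/OOX/XOX] end (terminal +0, O#7); searched X../.../.OX to 6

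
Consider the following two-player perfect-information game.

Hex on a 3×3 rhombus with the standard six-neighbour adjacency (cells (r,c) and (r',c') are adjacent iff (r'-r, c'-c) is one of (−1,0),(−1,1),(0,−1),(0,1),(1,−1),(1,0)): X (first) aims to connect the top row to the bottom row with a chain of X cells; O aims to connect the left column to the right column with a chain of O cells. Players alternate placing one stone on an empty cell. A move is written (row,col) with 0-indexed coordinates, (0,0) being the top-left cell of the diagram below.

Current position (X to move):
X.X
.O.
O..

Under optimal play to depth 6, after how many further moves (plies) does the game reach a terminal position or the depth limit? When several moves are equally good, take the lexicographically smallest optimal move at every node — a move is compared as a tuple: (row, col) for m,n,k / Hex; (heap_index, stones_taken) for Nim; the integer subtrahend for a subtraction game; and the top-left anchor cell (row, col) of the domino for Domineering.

[X.X/.O./O..] X move#1: (0,1):-1/XXX/.O./O.., (1,0):-1/X.X/XO./O.., (1,2):+1/X.X/.OX/O..*, (2,1):-1/X.X/.O./OX., (2,2):-1/X.X/.O./O.X
[X.X/.OX/O..] O move#2: (0,1):-1/XOX/.OX/O..*, (1,0):-1/X.X/OOX/O.., (2,1):-1/X.X/.OX/OO., (2,2):-1/X.X/.OX/O.O
[XOX/.OX/O..] X move#3: (1,0):+1/XOX/XOX/O..*, (2,1):+1/XOX/.OX/OX., (2,2):+1/XOX/.OX/O.X
[XOX/XOX/O..] O move#4: (2,1):-1/XOX/XOX/OO.*, (2,2):-1/XOX/XOX/O.O
[XOX/XOX/OO.] X move#5: (2,2):+1/XOX/XOX/OOX*
[XOX/XOX/OOX] end (terminal -1, O#6); searched X.X/.O./O.. to 6

PV length from [X.X/.O./O..]: 5 plies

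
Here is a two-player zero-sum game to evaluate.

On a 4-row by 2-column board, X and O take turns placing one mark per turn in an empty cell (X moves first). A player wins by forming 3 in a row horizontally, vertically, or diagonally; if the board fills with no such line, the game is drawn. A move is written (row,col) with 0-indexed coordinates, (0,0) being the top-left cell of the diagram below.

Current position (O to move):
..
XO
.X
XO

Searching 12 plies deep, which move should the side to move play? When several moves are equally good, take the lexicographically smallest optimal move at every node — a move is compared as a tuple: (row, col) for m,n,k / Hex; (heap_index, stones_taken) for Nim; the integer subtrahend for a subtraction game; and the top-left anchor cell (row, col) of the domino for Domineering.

ply 1, O at ../XO/.X/XO | (0,0)=-1→O./XO/.X/XO; (0,1)=-1→.O/XO/.X/XO; (2,0)=+0→../XO/OX/XO*
ply 2, X at ../XO/OX/XO | (0,0)=+0→X./XO/OX/XO*; (0,1)=+0→.X/XO/OX/XO
ply 3, O at X./XO/OX/XO | (0,1)=+0→XO/XO/OX/XO*
ply 4: XO/XO/OX/XO is terminal +0 (X); from ../XO/.X/XO depth 12

O's best at [../XO/.X/XO]: (2,0)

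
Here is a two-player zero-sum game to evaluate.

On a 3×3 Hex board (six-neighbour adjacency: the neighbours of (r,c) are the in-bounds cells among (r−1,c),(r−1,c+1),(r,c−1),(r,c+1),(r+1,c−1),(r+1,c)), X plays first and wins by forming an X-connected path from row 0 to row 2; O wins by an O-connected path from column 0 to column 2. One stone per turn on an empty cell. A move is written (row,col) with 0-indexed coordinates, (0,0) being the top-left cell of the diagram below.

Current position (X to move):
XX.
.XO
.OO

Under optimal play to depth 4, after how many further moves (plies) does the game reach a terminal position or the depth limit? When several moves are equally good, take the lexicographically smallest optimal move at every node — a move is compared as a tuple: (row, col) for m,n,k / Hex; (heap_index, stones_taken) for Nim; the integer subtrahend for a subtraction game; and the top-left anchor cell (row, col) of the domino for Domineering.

PV length from [XX./.XO/.OO]: 1 ply

ply 1, X at XX./.XO/.OO | (0,2)=-1→XXX/.XO/.OO; (1,0)=-1→XX./XXO/.OO; (2,0)=+1→XX./.XO/XOO*
ply 2: XX./.XO/XOO is terminal -1 (O); from XX./.XO/.OO depth 4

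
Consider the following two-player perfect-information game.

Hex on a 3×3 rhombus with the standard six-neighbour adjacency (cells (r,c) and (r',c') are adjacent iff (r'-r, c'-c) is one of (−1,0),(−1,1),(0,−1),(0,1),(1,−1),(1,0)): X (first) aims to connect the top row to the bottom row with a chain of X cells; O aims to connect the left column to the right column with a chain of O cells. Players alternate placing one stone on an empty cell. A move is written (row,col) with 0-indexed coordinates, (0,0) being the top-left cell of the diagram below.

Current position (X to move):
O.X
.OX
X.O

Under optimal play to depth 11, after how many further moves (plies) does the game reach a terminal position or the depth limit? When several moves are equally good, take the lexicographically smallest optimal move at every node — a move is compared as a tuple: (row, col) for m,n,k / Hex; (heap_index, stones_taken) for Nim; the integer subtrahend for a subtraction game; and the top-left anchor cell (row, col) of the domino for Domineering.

PV length from [O.X/.OX/X.O]: 3 plies

[O.X/.OX/X.O] X move#1: (0,1):+1/OXX/.OX/X.O*, (1,0):+1/O.X/XOX/X.O, (2,1):+1/O.X/.OX/XXO
[OXX/.OX/X.O] O move#2: (1,0):-1/OXX/OOX/X.O*, (2,1):-1/OXX/.OX/XOO
[OXX/OOX/X.O] X move#3: (2,1):+1/OXX/OOX/XXO*
[OXX/OOX/XXO] end (terminal -1, O#4); searched O.X/.OX/X.O to 11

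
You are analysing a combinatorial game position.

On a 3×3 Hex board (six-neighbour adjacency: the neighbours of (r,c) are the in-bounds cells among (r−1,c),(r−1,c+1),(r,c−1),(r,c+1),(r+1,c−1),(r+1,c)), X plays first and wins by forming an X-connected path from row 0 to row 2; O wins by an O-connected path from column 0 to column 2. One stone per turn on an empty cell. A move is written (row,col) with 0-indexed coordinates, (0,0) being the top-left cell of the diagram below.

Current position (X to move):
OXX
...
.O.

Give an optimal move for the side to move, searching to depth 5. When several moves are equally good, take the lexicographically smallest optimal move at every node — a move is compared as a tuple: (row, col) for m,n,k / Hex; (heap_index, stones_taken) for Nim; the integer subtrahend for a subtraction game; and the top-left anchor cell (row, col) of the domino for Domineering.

X's best at [OXX/.../.O.]: (1,2)

p1 X@[OXX/.../.O.]: (1,0)[OXX/X../.O.]-1 (1,1)[OXX/.X./.O.]-1 (1,2)[OXX/..X/.O.]+1* (2,0)[OXX/.../XO.]+1 (2,2)[OXX/.../.OX]+1
p2 O@[OXX/..X/.O.]: (1,0)[OXX/O.X/.O.]-1* (1,1)[OXX/.OX/.O.]-1 (2,0)[OXX/..X/OO.]-1 (2,2)[OXX/..X/.OO]-1
p3 X@[OXX/O.X/.O.]: (1,1)[OXX/OXX/.O.]+1* (2,0)[OXX/O.X/XO.]+1 (2,2)[OXX/O.X/.OX]+1
p4 O@[OXX/OXX/.O.]: (2,0)[OXX/OXX/OO.]-1* (2,2)[OXX/OXX/.OO]-1
p5 X@[OXX/OXX/OO.]: (2,2)[OXX/OXX/OOX]+1*
p6 O@[OXX/OXX/OOX] terminal -1; root [OXX/.../.O.] d5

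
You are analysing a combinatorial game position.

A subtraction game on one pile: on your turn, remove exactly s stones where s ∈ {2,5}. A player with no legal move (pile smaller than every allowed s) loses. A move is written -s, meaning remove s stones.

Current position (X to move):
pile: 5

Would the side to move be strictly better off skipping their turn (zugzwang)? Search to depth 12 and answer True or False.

[5] X move#1: -2:-1/3, -5:+1/0*
[0] end (terminal -1, O#2); searched 5 to 12
if X skipped the turn, O would face:
~ [5] O move#1: -2:-1/3, -5:+1/0*
~ [0] end (terminal -1, X#2); searched 5 to 12
compare (X): move=+1 vs pass=-1

zugzwang(5, X) = False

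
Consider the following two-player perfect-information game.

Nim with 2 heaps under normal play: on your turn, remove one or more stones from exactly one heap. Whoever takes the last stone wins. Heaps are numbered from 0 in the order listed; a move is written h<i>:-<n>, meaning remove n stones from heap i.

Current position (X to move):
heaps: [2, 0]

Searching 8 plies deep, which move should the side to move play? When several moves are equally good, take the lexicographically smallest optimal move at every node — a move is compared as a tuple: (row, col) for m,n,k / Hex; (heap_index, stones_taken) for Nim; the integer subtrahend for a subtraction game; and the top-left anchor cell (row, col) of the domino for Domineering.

[(2,0)] X move#1: h0:-1:-1/(1,0), h0:-2:+1/(0,0)*
[(0,0)] end (terminal -1, O#2); searched (2,0) to 8

X's best at [(2,0)]: h0:-2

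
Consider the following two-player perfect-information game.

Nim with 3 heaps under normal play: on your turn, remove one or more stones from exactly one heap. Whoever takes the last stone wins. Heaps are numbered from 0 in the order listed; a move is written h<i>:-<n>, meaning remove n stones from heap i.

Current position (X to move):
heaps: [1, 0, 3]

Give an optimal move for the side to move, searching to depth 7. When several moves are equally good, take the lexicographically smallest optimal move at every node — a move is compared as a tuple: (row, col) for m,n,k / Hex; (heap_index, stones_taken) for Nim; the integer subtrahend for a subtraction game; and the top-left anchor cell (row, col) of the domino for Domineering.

X's best at [(1,0,3)]: h2:-2

p1 X@[(1,0,3)]: h0:-1[(0,0,3)]-1 h2:-1[(1,0,2)]-1 h2:-2[(1,0,1)]+1* h2:-3[(1,0,0)]-1
p2 O@[(1,0,1)]: h0:-1[(0,0,1)]-1* h2:-1[(1,0,0)]-1
p3 X@[(0,0,1)]: h2:-1[(0,0,0)]+1*
p4 O@[(0,0,0)] terminal -1; root [(1,0,3)] d7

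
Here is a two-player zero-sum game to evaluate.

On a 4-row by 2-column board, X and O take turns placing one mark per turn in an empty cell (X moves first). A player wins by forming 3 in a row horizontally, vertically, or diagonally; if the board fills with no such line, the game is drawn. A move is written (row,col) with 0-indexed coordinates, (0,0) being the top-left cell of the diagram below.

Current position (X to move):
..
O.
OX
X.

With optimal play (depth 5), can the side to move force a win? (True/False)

X winning at [../O./OX/X.]: False

[../O./OX/X.] X move#1: (0,0):+0/X./O./OX/X.*, (0,1):-1/.X/O./OX/X., (1,1):-1/../OX/OX/X., (3,1):-1/../O./OX/XX
[X./O./OX/X.] O move#2: (0,1):+0/XO/O./OX/X.*, (1,1):+0/X./OO/OX/X., (3,1):+0/X./O./OX/XO
[XO/O./OX/X.] X move#3: (1,1):+0/XO/OX/OX/X.*, (3,1):+0/XO/O./OX/XX
[XO/OX/OX/X.] O move#4: (3,1):+0/XO/OX/OX/XO*
[XO/OX/OX/XO] end (terminal +0, X#5); searched ../O./OX/X. to 5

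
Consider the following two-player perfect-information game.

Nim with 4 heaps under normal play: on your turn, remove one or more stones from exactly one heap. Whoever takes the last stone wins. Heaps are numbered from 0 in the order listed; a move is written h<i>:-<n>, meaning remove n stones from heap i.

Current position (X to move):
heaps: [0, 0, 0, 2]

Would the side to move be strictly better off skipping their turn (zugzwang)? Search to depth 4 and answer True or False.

zugzwang((0,0,0,2), X) = False

ply 1, X at (0,0,0,2) | h3:-1=-1→(0,0,0,1); h3:-2=+1→(0,0,0,0)*
ply 2: (0,0,0,0) is terminal -1 (O); from (0,0,0,2) depth 4
if X skipped the turn, O would face:
~ ply 1, O at (0,0,0,2) | h3:-1=-1→(0,0,0,1); h3:-2=+1→(0,0,0,0)*
~ ply 2: (0,0,0,0) is terminal -1 (X); from (0,0,0,2) depth 4
compare (X): move=+1 vs pass=-1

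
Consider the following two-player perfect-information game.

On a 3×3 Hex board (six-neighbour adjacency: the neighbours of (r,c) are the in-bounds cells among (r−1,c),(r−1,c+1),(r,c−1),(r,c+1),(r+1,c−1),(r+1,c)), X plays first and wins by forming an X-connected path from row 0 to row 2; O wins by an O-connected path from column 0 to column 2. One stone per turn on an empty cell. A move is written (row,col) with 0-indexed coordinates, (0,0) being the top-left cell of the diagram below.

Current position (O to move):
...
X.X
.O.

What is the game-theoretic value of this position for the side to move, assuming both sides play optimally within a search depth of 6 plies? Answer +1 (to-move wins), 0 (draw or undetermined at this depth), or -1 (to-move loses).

p1 O@[.../X.X/.O.]: (0,0)[O../X.X/.O.]-1* (0,1)[.O./X.X/.O.]-1 (0,2)[..O/X.X/.O.]-1 (1,1)[.../XOX/.O.]-1 (2,0)[.../X.X/OO.]-1 (2,2)[.../X.X/.OO]-1
p2 X@[O../X.X/.O.]: (0,1)[OX./X.X/.O.]+1* (0,2)[O.X/X.X/.O.]+1 (1,1)[O../XXX/.O.]+1 (2,0)[O../X.X/XO.]+1 (2,2)[O../X.X/.OX]+1
p3 O@[OX./X.X/.O.]: (0,2)[OXO/X.X/.O.]-1* (1,1)[OX./XOX/.O.]-1 (2,0)[OX./X.X/OO.]-1 (2,2)[OX./X.X/.OO]-1
p4 X@[OXO/X.X/.O.]: (1,1)[OXO/XXX/.O.]+1* (2,0)[OXO/X.X/XO.]+1 (2,2)[OXO/X.X/.OX]+1
p5 O@[OXO/XXX/.O.]: (2,0)[OXO/XXX/OO.]-1* (2,2)[OXO/XXX/.OO]-1
p6 X@[OXO/XXX/OO.]: (2,2)[OXO/XXX/OOX]+1*
p7 O@[OXO/XXX/OOX] terminal -1; root [.../X.X/.O.] d6

value(.../X.X/.O., O) = -1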